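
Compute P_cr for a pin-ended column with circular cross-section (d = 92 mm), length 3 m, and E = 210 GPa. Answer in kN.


I = pi * d^4 / 64 = 3516585.72 mm^4
L = 3000.0 mm
P_cr = pi^2 * E * I / L^2
= 9.8696 * 210000.0 * 3516585.72 / 3000.0^2
= 809837.23 N = 809.8372 kN

809.8372 kN


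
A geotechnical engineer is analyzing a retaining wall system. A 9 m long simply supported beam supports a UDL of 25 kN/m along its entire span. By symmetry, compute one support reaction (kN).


Total load = w * L = 25 * 9 = 225 kN
By symmetry, each reaction R = total / 2 = 225 / 2 = 112.5 kN

112.5 kN


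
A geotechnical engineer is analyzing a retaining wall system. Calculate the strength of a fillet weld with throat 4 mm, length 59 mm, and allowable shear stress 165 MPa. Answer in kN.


Strength = throat * length * allowable stress
= 4 * 59 * 165 N
= 38940 N
= 38.94 kN

38.94 kN


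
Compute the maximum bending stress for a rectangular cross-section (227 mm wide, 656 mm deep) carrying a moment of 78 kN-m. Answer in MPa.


I = b * h^3 / 12 = 227 * 656^3 / 12 = 5340182869.33 mm^4
y = h / 2 = 656 / 2 = 328.0 mm
M = 78 kN-m = 78000000.0 N-mm
sigma = M * y / I = 78000000.0 * 328.0 / 5340182869.33
= 4.79 MPa

4.79 MPa


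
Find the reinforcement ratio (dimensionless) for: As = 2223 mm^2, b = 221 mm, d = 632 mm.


rho = As / (b * d)
= 2223 / (221 * 632)
= 2223 / 139672
= 0.015916 (dimensionless)

0.015916 (dimensionless)


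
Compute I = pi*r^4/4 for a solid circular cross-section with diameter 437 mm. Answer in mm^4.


r = d / 2 = 437 / 2 = 218.5 mm
I = pi * r^4 / 4 = pi * 218.5^4 / 4
= 1790175654.29 mm^4

1790175654.29 mm^4


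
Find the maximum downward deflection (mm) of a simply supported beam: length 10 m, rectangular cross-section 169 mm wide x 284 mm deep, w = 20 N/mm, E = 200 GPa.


I = 169 * 284^3 / 12 = 322597114.67 mm^4
L = 10000.0 mm, w = 20 N/mm, E = 200000.0 MPa
delta = 5 * w * L^4 / (384 * E * I)
= 5 * 20 * 10000.0^4 / (384 * 200000.0 * 322597114.67)
= 40.3625 mm

40.3625 mm


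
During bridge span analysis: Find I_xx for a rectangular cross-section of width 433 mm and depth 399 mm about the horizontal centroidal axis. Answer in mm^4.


I = b * h^3 / 12
= 433 * 399^3 / 12
= 433 * 63521199 / 12
= 2292056597.25 mm^4

2292056597.25 mm^4


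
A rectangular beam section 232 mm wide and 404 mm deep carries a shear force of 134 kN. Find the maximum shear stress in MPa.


A = b * h = 232 * 404 = 93728 mm^2
V = 134 kN = 134000.0 N
tau_max = 1.5 * V / A = 1.5 * 134000.0 / 93728
= 2.1445 MPa

2.1445 MPa


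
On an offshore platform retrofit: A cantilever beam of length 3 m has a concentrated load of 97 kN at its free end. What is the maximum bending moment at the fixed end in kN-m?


For a cantilever with a point load at the free end:
M_max = P * L = 97 * 3 = 291 kN-m

291 kN-m


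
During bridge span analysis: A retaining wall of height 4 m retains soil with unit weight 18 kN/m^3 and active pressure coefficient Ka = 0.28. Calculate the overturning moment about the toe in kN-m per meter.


Pa = 0.5 * Ka * gamma * H^2
= 0.5 * 0.28 * 18 * 4^2
= 40.32 kN/m
Arm = H / 3 = 4 / 3 = 1.3333 m
Mo = Pa * arm = Pa * H / 3 = 40.32 * 4 / 3 = 53.76 kN-m/m

53.76 kN-m/m


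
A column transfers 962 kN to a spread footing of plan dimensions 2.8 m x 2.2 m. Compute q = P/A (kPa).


A = 2.8 * 2.2 = 6.16 m^2
q = P / A = 962 / 6.16
= 156.1688 kPa

156.1688 kPa


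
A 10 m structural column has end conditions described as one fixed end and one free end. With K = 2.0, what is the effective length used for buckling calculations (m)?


L_eff = K * L
= 2.0 * 10
= 20.0 m

20.0 m


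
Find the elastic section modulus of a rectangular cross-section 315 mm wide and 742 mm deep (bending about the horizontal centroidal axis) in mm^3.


S = b * h^2 / 6
= 315 * 742^2 / 6
= 315 * 550564 / 6
= 28904610.0 mm^3

28904610.0 mm^3


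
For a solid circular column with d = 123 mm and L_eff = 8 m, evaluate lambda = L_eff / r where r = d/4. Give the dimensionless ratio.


Radius of gyration r = d / 4 = 123 / 4 = 30.75 mm
L_eff = 8000.0 mm
Slenderness ratio = L / r = 8000.0 / 30.75 = 260.16 (dimensionless)

260.16 (dimensionless)


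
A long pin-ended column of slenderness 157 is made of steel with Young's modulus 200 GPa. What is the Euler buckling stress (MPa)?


sigma_cr = pi^2 * E / lambda^2
= 9.8696 * 200000.0 / 157^2
= 9.8696 * 200000.0 / 24649
= 80.0812 MPa

80.0812 MPa


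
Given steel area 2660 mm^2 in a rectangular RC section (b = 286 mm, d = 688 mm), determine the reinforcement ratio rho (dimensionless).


rho = As / (b * d)
= 2660 / (286 * 688)
= 2660 / 196768
= 0.013518 (dimensionless)

0.013518 (dimensionless)


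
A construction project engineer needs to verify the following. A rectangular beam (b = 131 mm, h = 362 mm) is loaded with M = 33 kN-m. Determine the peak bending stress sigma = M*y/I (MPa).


I = b * h^3 / 12 = 131 * 362^3 / 12 = 517864047.33 mm^4
y = h / 2 = 362 / 2 = 181.0 mm
M = 33 kN-m = 33000000.0 N-mm
sigma = M * y / I = 33000000.0 * 181.0 / 517864047.33
= 11.53 MPa

11.53 MPa


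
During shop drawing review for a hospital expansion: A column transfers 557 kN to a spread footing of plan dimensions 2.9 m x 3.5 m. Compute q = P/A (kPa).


A = 2.9 * 3.5 = 10.15 m^2
q = P / A = 557 / 10.15
= 54.8768 kPa

54.8768 kPa


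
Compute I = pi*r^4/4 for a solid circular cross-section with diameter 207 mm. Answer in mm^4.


r = d / 2 = 207 / 2 = 103.5 mm
I = pi * r^4 / 4 = pi * 103.5^4 / 4
= 90126245.71 mm^4

90126245.71 mm^4


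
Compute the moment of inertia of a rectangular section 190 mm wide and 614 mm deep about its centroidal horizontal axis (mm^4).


I = b * h^3 / 12
= 190 * 614^3 / 12
= 190 * 231475544 / 12
= 3665029446.67 mm^4

3665029446.67 mm^4


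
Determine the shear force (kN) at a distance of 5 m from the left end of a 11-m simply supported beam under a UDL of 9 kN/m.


R_A = w * L / 2 = 9 * 11 / 2 = 49.5 kN
V(x) = R_A - w * x = 49.5 - 9 * 5
= 4.5 kN

4.5 kN


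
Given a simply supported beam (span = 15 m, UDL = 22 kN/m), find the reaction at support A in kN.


Total load = w * L = 22 * 15 = 330 kN
By symmetry, each reaction R = total / 2 = 330 / 2 = 165.0 kN

165.0 kN


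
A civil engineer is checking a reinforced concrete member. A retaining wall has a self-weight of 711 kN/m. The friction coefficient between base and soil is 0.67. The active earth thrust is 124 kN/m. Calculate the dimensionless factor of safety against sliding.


Resisting force = mu * W = 0.67 * 711 = 476.37 kN/m
FOS = Resisting / Driving = 476.37 / 124
= 3.8417 (dimensionless)

3.8417 (dimensionless)


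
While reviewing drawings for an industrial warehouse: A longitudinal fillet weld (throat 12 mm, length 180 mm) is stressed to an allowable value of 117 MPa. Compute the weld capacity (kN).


Strength = throat * length * allowable stress
= 12 * 180 * 117 N
= 252720 N
= 252.72 kN

252.72 kN


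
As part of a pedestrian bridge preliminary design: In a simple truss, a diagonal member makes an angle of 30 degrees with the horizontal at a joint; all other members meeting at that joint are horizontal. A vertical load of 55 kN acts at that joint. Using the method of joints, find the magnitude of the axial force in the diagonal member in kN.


At the joint, only the diagonal has a vertical component, so vertical equilibrium gives:
F * sin(30) = 55
F = 55 / sin(30)
= 55 / 0.5
= 110.0 kN

110.0 kN


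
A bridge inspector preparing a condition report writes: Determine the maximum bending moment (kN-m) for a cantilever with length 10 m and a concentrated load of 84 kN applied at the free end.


For a cantilever with a point load at the free end:
M_max = P * L = 84 * 10 = 840 kN-m

840 kN-m


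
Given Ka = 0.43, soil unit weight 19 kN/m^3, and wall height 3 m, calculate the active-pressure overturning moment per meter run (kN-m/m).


Pa = 0.5 * Ka * gamma * H^2
= 0.5 * 0.43 * 19 * 3^2
= 36.765 kN/m
Arm = H / 3 = 3 / 3 = 1.0 m
Mo = Pa * arm = Pa * H / 3 = 36.765 * 3 / 3 = 36.765 kN-m/m

36.765 kN-m/m


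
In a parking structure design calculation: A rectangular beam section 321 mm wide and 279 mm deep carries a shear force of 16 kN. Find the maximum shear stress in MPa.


A = b * h = 321 * 279 = 89559 mm^2
V = 16 kN = 16000.0 N
tau_max = 1.5 * V / A = 1.5 * 16000.0 / 89559
= 0.268 MPa

0.268 MPa


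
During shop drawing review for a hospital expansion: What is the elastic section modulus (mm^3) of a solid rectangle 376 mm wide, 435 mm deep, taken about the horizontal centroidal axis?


S = b * h^2 / 6
= 376 * 435^2 / 6
= 376 * 189225 / 6
= 11858100.0 mm^3

11858100.0 mm^3


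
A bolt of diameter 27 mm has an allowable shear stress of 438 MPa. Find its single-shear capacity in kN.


A = pi * d^2 / 4 = pi * 27^2 / 4 = 572.5553 mm^2
V = f_v * A / 1000 = 438 * 572.5553 / 1000
= 250.7792 kN

250.7792 kN


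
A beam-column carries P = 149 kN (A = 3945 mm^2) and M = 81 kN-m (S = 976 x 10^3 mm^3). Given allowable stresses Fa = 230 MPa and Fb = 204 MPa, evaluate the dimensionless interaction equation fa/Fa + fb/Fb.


f_a = P / A = 149000.0 / 3945 = 37.7693 MPa
f_b = M / S = 81000000.0 / 976000.0 = 82.9918 MPa
Ratio = f_a / Fa + f_b / Fb
= 37.7693 / 230 + 82.9918 / 204
= 0.571 (dimensionless)

0.571 (dimensionless)


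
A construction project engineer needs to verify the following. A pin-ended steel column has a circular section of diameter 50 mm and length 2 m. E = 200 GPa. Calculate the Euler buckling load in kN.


I = pi * d^4 / 64 = 306796.16 mm^4
L = 2000.0 mm
P_cr = pi^2 * E * I / L^2
= 9.8696 * 200000.0 * 306796.16 / 2000.0^2
= 151397.84 N = 151.3978 kN

151.3978 kN


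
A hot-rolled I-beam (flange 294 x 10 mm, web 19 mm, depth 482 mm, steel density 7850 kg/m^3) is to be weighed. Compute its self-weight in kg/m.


A_flanges = 2 * 294 * 10 = 5880 mm^2
A_web = (482 - 2 * 10) * 19 = 8778 mm^2
A_total = 5880 + 8778 = 14658 mm^2 = 0.014658 m^2
Weight = rho * A = 7850 * 0.014658 = 115.0653 kg/m

115.0653 kg/m


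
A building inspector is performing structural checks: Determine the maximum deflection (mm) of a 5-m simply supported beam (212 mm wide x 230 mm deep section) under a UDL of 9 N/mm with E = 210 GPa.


I = 212 * 230^3 / 12 = 214950333.33 mm^4
L = 5000.0 mm, w = 9 N/mm, E = 210000.0 MPa
delta = 5 * w * L^4 / (384 * E * I)
= 5 * 9 * 5000.0^4 / (384 * 210000.0 * 214950333.33)
= 1.6226 mm

1.6226 mm


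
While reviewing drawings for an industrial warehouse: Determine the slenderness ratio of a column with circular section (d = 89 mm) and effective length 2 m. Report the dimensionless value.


Radius of gyration r = d / 4 = 89 / 4 = 22.25 mm
L_eff = 2000.0 mm
Slenderness ratio = L / r = 2000.0 / 22.25 = 89.89 (dimensionless)

89.89 (dimensionless)


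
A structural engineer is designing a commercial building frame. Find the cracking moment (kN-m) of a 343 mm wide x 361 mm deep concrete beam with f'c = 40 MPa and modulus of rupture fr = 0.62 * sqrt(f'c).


fr = 0.62 * sqrt(40) = 0.62 * 6.3246 = 3.9212 MPa
I = 343 * 361^3 / 12 = 1344728098.58 mm^4
y_t = 180.5 mm
M_cr = fr * I / y_t = 3.9212 * 1344728098.58 / 180.5 N-mm
= 29.2132 kN-m

29.2132 kN-m


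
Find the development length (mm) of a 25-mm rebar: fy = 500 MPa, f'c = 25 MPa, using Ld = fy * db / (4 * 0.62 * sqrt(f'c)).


Ld = (fy * db) / (4 * 0.62 * sqrt(f'c))
= (500 * 25) / (4 * 0.62 * sqrt(25))
= 12500 / 12.4
= 1008.06 mm

1008.06 mm


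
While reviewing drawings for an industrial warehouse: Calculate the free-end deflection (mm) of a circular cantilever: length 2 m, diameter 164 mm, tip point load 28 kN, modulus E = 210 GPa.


I = pi * d^4 / 64 = pi * 164^4 / 64 = 35509559.99 mm^4
L = 2000.0 mm, P = 28000.0 N, E = 210000.0 MPa
delta = P * L^3 / (3 * E * I)
= 28000.0 * 2000.0^3 / (3 * 210000.0 * 35509559.99)
= 10.013 mm

10.013 mm


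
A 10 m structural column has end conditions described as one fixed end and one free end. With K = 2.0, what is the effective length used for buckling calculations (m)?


L_eff = K * L
= 2.0 * 10
= 20.0 m

20.0 m


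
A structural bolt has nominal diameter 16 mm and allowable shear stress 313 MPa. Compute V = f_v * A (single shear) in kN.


A = pi * d^2 / 4 = pi * 16^2 / 4 = 201.0619 mm^2
V = f_v * A / 1000 = 313 * 201.0619 / 1000
= 62.9324 kN

62.9324 kN


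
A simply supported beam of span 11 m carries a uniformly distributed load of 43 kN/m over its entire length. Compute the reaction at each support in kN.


Total load = w * L = 43 * 11 = 473 kN
By symmetry, each reaction R = total / 2 = 473 / 2 = 236.5 kN

236.5 kN


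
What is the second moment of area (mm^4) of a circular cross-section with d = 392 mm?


r = d / 2 = 392 / 2 = 196.0 mm
I = pi * r^4 / 4 = pi * 196.0^4 / 4
= 1159082014.14 mm^4

1159082014.14 mm^4


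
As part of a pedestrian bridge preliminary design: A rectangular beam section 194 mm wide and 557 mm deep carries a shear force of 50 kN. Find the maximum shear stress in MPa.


A = b * h = 194 * 557 = 108058 mm^2
V = 50 kN = 50000.0 N
tau_max = 1.5 * V / A = 1.5 * 50000.0 / 108058
= 0.6941 MPa

0.6941 MPa


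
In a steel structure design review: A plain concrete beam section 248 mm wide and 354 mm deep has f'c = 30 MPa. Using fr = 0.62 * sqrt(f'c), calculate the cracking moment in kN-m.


fr = 0.62 * sqrt(30) = 0.62 * 5.4772 = 3.3959 MPa
I = 248 * 354^3 / 12 = 916811856.0 mm^4
y_t = 177.0 mm
M_cr = fr * I / y_t = 3.3959 * 916811856.0 / 177.0 N-mm
= 17.5897 kN-m

17.5897 kN-m


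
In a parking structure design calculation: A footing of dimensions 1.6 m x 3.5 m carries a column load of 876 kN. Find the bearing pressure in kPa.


A = 1.6 * 3.5 = 5.6 m^2
q = P / A = 876 / 5.6
= 156.4286 kPa

156.4286 kPa


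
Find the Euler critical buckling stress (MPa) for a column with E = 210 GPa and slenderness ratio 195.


sigma_cr = pi^2 * E / lambda^2
= 9.8696 * 210000.0 / 195^2
= 9.8696 * 210000.0 / 38025
= 54.5067 MPa

54.5067 MPa


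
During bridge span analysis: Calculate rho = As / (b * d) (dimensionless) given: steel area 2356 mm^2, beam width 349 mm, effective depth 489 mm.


rho = As / (b * d)
= 2356 / (349 * 489)
= 2356 / 170661
= 0.013805 (dimensionless)

0.013805 (dimensionless)


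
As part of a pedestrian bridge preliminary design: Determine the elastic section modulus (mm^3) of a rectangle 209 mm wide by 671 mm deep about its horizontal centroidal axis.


S = b * h^2 / 6
= 209 * 671^2 / 6
= 209 * 450241 / 6
= 15683394.83 mm^3

15683394.83 mm^3


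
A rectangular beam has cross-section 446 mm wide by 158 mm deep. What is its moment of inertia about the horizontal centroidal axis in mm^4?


I = b * h^3 / 12
= 446 * 158^3 / 12
= 446 * 3944312 / 12
= 146596929.33 mm^4

146596929.33 mm^4


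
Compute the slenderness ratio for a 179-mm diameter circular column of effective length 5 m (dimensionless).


Radius of gyration r = d / 4 = 179 / 4 = 44.75 mm
L_eff = 5000.0 mm
Slenderness ratio = L / r = 5000.0 / 44.75 = 111.73 (dimensionless)

111.73 (dimensionless)


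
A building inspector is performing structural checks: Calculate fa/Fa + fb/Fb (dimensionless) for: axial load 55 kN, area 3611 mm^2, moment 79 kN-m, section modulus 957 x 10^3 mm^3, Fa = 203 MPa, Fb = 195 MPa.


f_a = P / A = 55000.0 / 3611 = 15.2312 MPa
f_b = M / S = 79000000.0 / 957000.0 = 82.5496 MPa
Ratio = f_a / Fa + f_b / Fb
= 15.2312 / 203 + 82.5496 / 195
= 0.4984 (dimensionless)

0.4984 (dimensionless)


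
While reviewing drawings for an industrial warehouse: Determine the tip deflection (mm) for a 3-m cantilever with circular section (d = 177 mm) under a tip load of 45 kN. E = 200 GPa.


I = pi * d^4 / 64 = pi * 177^4 / 64 = 48179574.94 mm^4
L = 3000.0 mm, P = 45000.0 N, E = 200000.0 MPa
delta = P * L^3 / (3 * E * I)
= 45000.0 * 3000.0^3 / (3 * 200000.0 * 48179574.94)
= 42.0303 mm

42.0303 mm


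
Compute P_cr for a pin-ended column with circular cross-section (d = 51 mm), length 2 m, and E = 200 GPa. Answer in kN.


I = pi * d^4 / 64 = 332086.03 mm^4
L = 2000.0 mm
P_cr = pi^2 * E * I / L^2
= 9.8696 * 200000.0 * 332086.03 / 2000.0^2
= 163877.89 N = 163.8779 kN

163.8779 kN


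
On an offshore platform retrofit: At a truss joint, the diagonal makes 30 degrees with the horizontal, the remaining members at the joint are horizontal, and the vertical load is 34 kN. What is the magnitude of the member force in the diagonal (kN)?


At the joint, only the diagonal has a vertical component, so vertical equilibrium gives:
F * sin(30) = 34
F = 34 / sin(30)
= 34 / 0.5
= 68.0 kN

68.0 kN


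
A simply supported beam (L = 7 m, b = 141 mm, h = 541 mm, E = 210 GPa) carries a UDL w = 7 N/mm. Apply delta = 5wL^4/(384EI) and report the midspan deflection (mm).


I = 141 * 541^3 / 12 = 1860499946.75 mm^4
L = 7000.0 mm, w = 7 N/mm, E = 210000.0 MPa
delta = 5 * w * L^4 / (384 * E * I)
= 5 * 7 * 7000.0^4 / (384 * 210000.0 * 1860499946.75)
= 0.5601 mm

0.5601 mm


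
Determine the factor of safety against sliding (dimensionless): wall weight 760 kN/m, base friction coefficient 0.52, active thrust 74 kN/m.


Resisting force = mu * W = 0.52 * 760 = 395.2 kN/m
FOS = Resisting / Driving = 395.2 / 74
= 5.3405 (dimensionless)

5.3405 (dimensionless)


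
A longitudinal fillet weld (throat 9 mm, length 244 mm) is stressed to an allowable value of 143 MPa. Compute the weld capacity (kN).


Strength = throat * length * allowable stress
= 9 * 244 * 143 N
= 314028 N
= 314.03 kN

314.03 kN


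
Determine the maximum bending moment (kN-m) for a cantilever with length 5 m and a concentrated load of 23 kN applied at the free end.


For a cantilever with a point load at the free end:
M_max = P * L = 23 * 5 = 115 kN-m

115 kN-m


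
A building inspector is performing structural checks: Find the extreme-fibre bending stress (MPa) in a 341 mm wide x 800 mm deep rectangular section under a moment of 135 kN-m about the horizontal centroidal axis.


I = b * h^3 / 12 = 341 * 800^3 / 12 = 14549333333.33 mm^4
y = h / 2 = 800 / 2 = 400.0 mm
M = 135 kN-m = 135000000.0 N-mm
sigma = M * y / I = 135000000.0 * 400.0 / 14549333333.33
= 3.71 MPa

3.71 MPa


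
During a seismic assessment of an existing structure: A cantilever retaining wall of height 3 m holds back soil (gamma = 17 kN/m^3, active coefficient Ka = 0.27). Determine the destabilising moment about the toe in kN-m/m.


Pa = 0.5 * Ka * gamma * H^2
= 0.5 * 0.27 * 17 * 3^2
= 20.655 kN/m
Arm = H / 3 = 3 / 3 = 1.0 m
Mo = Pa * arm = Pa * H / 3 = 20.655 * 3 / 3 = 20.655 kN-m/m

20.655 kN-m/m


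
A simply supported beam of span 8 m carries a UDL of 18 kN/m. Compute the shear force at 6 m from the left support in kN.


R_A = w * L / 2 = 18 * 8 / 2 = 72.0 kN
V(x) = R_A - w * x = 72.0 - 18 * 6
= -36.0 kN

-36.0 kN


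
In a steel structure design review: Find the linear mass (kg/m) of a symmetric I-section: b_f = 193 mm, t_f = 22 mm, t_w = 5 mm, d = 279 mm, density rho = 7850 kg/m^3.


A_flanges = 2 * 193 * 22 = 8492 mm^2
A_web = (279 - 2 * 22) * 5 = 1175 mm^2
A_total = 8492 + 1175 = 9667 mm^2 = 0.009667 m^2
Weight = rho * A = 7850 * 0.009667 = 75.8859 kg/m

75.8859 kg/m


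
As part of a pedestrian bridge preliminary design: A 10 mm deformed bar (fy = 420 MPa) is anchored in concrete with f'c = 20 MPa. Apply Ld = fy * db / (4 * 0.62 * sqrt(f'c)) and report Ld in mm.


Ld = (fy * db) / (4 * 0.62 * sqrt(f'c))
= (420 * 10) / (4 * 0.62 * sqrt(20))
= 4200 / 11.0909
= 378.69 mm

378.69 mm


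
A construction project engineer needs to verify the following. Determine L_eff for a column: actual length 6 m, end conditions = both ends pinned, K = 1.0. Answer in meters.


L_eff = K * L
= 1.0 * 6
= 6.0 m

6.0 m


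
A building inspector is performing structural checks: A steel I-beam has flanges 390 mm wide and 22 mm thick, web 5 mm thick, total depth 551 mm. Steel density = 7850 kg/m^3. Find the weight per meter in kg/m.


A_flanges = 2 * 390 * 22 = 17160 mm^2
A_web = (551 - 2 * 22) * 5 = 2535 mm^2
A_total = 17160 + 2535 = 19695 mm^2 = 0.019695 m^2
Weight = rho * A = 7850 * 0.019695 = 154.6058 kg/m

154.6058 kg/m


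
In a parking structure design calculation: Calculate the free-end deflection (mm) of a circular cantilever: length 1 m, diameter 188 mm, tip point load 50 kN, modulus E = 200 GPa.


I = pi * d^4 / 64 = pi * 188^4 / 64 = 61319879.93 mm^4
L = 1000.0 mm, P = 50000.0 N, E = 200000.0 MPa
delta = P * L^3 / (3 * E * I)
= 50000.0 * 1000.0^3 / (3 * 200000.0 * 61319879.93)
= 1.359 mm

1.359 mm


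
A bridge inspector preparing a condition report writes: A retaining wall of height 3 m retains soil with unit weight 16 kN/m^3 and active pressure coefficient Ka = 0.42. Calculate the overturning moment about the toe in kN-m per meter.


Pa = 0.5 * Ka * gamma * H^2
= 0.5 * 0.42 * 16 * 3^2
= 30.24 kN/m
Arm = H / 3 = 3 / 3 = 1.0 m
Mo = Pa * arm = Pa * H / 3 = 30.24 * 3 / 3 = 30.24 kN-m/m

30.24 kN-m/m


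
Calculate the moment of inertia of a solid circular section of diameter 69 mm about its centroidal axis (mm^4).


r = d / 2 = 69 / 2 = 34.5 mm
I = pi * r^4 / 4 = pi * 34.5^4 / 4
= 1112669.7 mm^4

1112669.7 mm^4


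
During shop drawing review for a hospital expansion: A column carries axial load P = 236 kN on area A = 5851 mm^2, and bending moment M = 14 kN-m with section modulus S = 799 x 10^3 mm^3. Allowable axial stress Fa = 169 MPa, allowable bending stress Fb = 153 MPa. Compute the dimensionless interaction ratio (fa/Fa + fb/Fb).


f_a = P / A = 236000.0 / 5851 = 40.335 MPa
f_b = M / S = 14000000.0 / 799000.0 = 17.5219 MPa
Ratio = f_a / Fa + f_b / Fb
= 40.335 / 169 + 17.5219 / 153
= 0.3532 (dimensionless)

0.3532 (dimensionless)


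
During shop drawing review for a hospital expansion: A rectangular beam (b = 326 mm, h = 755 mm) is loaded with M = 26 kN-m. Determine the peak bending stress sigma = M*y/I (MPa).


I = b * h^3 / 12 = 326 * 755^3 / 12 = 11691687770.83 mm^4
y = h / 2 = 755 / 2 = 377.5 mm
M = 26 kN-m = 26000000.0 N-mm
sigma = M * y / I = 26000000.0 * 377.5 / 11691687770.83
= 0.84 MPa

0.84 MPa


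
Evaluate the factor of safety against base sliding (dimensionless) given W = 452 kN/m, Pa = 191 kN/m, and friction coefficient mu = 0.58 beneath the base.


Resisting force = mu * W = 0.58 * 452 = 262.16 kN/m
FOS = Resisting / Driving = 262.16 / 191
= 1.3726 (dimensionless)

1.3726 (dimensionless)


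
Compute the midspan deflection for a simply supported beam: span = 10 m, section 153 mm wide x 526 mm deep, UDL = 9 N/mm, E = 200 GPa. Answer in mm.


I = 153 * 526^3 / 12 = 1855527594.0 mm^4
L = 10000.0 mm, w = 9 N/mm, E = 200000.0 MPa
delta = 5 * w * L^4 / (384 * E * I)
= 5 * 9 * 10000.0^4 / (384 * 200000.0 * 1855527594.0)
= 3.1578 mm

3.1578 mm


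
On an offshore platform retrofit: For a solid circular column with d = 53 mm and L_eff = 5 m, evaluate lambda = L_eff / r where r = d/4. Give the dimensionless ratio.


Radius of gyration r = d / 4 = 53 / 4 = 13.25 mm
L_eff = 5000.0 mm
Slenderness ratio = L / r = 5000.0 / 13.25 = 377.36 (dimensionless)

377.36 (dimensionless)


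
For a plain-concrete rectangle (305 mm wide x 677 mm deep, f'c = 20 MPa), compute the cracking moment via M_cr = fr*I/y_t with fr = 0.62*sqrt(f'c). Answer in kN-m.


fr = 0.62 * sqrt(20) = 0.62 * 4.4721 = 2.7727 MPa
I = 305 * 677^3 / 12 = 7886505297.08 mm^4
y_t = 338.5 mm
M_cr = fr * I / y_t = 2.7727 * 7886505297.08 / 338.5 N-mm
= 64.6 kN-m

64.6 kN-m


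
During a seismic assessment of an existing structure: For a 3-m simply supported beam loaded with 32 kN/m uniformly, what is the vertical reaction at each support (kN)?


Total load = w * L = 32 * 3 = 96 kN
By symmetry, each reaction R = total / 2 = 96 / 2 = 48.0 kN

48.0 kN


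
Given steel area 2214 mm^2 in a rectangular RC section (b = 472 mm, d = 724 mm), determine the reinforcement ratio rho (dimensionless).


rho = As / (b * d)
= 2214 / (472 * 724)
= 2214 / 341728
= 0.006479 (dimensionless)

0.006479 (dimensionless)


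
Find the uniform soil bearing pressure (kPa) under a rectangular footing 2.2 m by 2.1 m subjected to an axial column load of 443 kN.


A = 2.2 * 2.1 = 4.62 m^2
q = P / A = 443 / 4.62
= 95.8874 kPa

95.8874 kPa


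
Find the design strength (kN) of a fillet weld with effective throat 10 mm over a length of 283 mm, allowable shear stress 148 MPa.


Strength = throat * length * allowable stress
= 10 * 283 * 148 N
= 418840 N
= 418.84 kN

418.84 kN


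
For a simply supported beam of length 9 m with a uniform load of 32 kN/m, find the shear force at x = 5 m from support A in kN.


R_A = w * L / 2 = 32 * 9 / 2 = 144.0 kN
V(x) = R_A - w * x = 144.0 - 32 * 5
= -16.0 kN

-16.0 kN


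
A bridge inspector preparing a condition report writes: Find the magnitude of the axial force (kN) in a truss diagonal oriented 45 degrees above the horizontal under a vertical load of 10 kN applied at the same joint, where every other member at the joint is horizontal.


At the joint, only the diagonal has a vertical component, so vertical equilibrium gives:
F * sin(45) = 10
F = 10 / sin(45)
= 10 / 0.707107
= 14.14 kN

14.14 kN


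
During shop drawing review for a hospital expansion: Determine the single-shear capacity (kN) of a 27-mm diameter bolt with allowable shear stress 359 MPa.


A = pi * d^2 / 4 = pi * 27^2 / 4 = 572.5553 mm^2
V = f_v * A / 1000 = 359 * 572.5553 / 1000
= 205.5473 kN

205.5473 kN


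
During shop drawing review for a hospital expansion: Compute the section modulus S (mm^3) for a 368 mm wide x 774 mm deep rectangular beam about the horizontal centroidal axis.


S = b * h^2 / 6
= 368 * 774^2 / 6
= 368 * 599076 / 6
= 36743328.0 mm^3

36743328.0 mm^3


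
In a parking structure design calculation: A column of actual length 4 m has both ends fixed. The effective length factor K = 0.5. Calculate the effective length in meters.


L_eff = K * L
= 0.5 * 4
= 2.0 m

2.0 m


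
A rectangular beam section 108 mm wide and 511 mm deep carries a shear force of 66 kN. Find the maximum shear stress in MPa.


A = b * h = 108 * 511 = 55188 mm^2
V = 66 kN = 66000.0 N
tau_max = 1.5 * V / A = 1.5 * 66000.0 / 55188
= 1.7939 MPa

1.7939 MPa


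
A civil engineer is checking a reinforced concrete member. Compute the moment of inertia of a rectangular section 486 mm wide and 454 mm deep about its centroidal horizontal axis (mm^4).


I = b * h^3 / 12
= 486 * 454^3 / 12
= 486 * 93576664 / 12
= 3789854892.0 mm^4

3789854892.0 mm^4


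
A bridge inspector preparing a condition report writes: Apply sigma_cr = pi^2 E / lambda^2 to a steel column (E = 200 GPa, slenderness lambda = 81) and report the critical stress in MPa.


sigma_cr = pi^2 * E / lambda^2
= 9.8696 * 200000.0 / 81^2
= 9.8696 * 200000.0 / 6561
= 300.8567 MPa

300.8567 MPa


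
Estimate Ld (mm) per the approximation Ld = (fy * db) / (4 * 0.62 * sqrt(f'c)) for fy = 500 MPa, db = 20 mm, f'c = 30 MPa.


Ld = (fy * db) / (4 * 0.62 * sqrt(f'c))
= (500 * 20) / (4 * 0.62 * sqrt(30))
= 10000 / 13.5835
= 736.19 mm

736.19 mm


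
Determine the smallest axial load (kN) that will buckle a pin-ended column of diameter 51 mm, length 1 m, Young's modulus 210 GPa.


I = pi * d^4 / 64 = 332086.03 mm^4
L = 1000.0 mm
P_cr = pi^2 * E * I / L^2
= 9.8696 * 210000.0 * 332086.03 / 1000.0^2
= 688287.12 N = 688.2871 kN

688.2871 kN


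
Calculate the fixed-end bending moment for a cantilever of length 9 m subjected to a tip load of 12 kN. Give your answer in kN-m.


For a cantilever with a point load at the free end:
M_max = P * L = 12 * 9 = 108 kN-m

108 kN-m


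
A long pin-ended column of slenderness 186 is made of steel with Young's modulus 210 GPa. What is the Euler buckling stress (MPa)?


sigma_cr = pi^2 * E / lambda^2
= 9.8696 * 210000.0 / 186^2
= 9.8696 * 210000.0 / 34596
= 59.9091 MPa

59.9091 MPa


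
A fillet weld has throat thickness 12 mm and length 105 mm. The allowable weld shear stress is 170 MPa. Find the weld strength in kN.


Strength = throat * length * allowable stress
= 12 * 105 * 170 N
= 214200 N
= 214.2 kN

214.2 kN


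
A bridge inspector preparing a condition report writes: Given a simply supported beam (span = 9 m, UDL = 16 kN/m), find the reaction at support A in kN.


Total load = w * L = 16 * 9 = 144 kN
By symmetry, each reaction R = total / 2 = 144 / 2 = 72.0 kN

72.0 kN


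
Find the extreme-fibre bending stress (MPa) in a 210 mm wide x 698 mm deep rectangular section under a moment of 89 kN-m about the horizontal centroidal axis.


I = b * h^3 / 12 = 210 * 698^3 / 12 = 5951196860.0 mm^4
y = h / 2 = 698 / 2 = 349.0 mm
M = 89 kN-m = 89000000.0 N-mm
sigma = M * y / I = 89000000.0 * 349.0 / 5951196860.0
= 5.22 MPa

5.22 MPa


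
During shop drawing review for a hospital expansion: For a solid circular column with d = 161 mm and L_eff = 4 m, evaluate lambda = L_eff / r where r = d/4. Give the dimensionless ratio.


Radius of gyration r = d / 4 = 161 / 4 = 40.25 mm
L_eff = 4000.0 mm
Slenderness ratio = L / r = 4000.0 / 40.25 = 99.38 (dimensionless)

99.38 (dimensionless)


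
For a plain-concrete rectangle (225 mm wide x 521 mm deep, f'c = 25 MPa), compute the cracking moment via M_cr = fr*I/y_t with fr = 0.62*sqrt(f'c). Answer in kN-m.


fr = 0.62 * sqrt(25) = 0.62 * 5.0 = 3.1 MPa
I = 225 * 521^3 / 12 = 2651639268.75 mm^4
y_t = 260.5 mm
M_cr = fr * I / y_t = 3.1 * 2651639268.75 / 260.5 N-mm
= 31.555 kN-m

31.555 kN-m


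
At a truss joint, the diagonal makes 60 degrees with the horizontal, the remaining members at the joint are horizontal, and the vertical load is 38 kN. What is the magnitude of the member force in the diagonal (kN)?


At the joint, only the diagonal has a vertical component, so vertical equilibrium gives:
F * sin(60) = 38
F = 38 / sin(60)
= 38 / 0.866025
= 43.88 kN

43.88 kN


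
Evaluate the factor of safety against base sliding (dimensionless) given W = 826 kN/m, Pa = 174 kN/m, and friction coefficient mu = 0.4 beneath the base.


Resisting force = mu * W = 0.4 * 826 = 330.4 kN/m
FOS = Resisting / Driving = 330.4 / 174
= 1.8989 (dimensionless)

1.8989 (dimensionless)


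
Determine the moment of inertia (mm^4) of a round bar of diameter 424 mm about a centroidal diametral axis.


r = d / 2 = 424 / 2 = 212.0 mm
I = pi * r^4 / 4 = pi * 212.0^4 / 4
= 1586475337.14 mm^4

1586475337.14 mm^4


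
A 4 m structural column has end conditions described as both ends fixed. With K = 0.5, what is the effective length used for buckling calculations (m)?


L_eff = K * L
= 0.5 * 4
= 2.0 m

2.0 m


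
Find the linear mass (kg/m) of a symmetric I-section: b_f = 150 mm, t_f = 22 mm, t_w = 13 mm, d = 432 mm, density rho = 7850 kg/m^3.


A_flanges = 2 * 150 * 22 = 6600 mm^2
A_web = (432 - 2 * 22) * 13 = 5044 mm^2
A_total = 6600 + 5044 = 11644 mm^2 = 0.011644 m^2
Weight = rho * A = 7850 * 0.011644 = 91.4054 kg/m

91.4054 kg/m


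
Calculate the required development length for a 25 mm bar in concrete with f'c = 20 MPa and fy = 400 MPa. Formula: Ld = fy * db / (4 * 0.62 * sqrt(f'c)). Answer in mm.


Ld = (fy * db) / (4 * 0.62 * sqrt(f'c))
= (400 * 25) / (4 * 0.62 * sqrt(20))
= 10000 / 11.0909
= 901.64 mm

901.64 mm


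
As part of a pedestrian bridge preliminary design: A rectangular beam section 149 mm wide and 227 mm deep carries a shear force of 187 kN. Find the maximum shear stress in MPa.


A = b * h = 149 * 227 = 33823 mm^2
V = 187 kN = 187000.0 N
tau_max = 1.5 * V / A = 1.5 * 187000.0 / 33823
= 8.2932 MPa

8.2932 MPa


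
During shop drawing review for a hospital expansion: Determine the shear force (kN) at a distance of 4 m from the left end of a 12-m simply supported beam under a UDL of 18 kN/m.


R_A = w * L / 2 = 18 * 12 / 2 = 108.0 kN
V(x) = R_A - w * x = 108.0 - 18 * 4
= 36.0 kN

36.0 kN


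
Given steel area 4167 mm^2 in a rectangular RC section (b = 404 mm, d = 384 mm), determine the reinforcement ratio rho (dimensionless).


rho = As / (b * d)
= 4167 / (404 * 384)
= 4167 / 155136
= 0.02686 (dimensionless)

0.02686 (dimensionless)


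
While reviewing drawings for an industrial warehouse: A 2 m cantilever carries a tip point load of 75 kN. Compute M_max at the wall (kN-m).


For a cantilever with a point load at the free end:
M_max = P * L = 75 * 2 = 150 kN-m

150 kN-m


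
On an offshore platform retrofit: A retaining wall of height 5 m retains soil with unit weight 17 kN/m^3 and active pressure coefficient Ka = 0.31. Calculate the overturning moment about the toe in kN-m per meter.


Pa = 0.5 * Ka * gamma * H^2
= 0.5 * 0.31 * 17 * 5^2
= 65.875 kN/m
Arm = H / 3 = 5 / 3 = 1.6667 m
Mo = Pa * arm = Pa * H / 3 = 65.875 * 5 / 3 = 109.7917 kN-m/m

109.7917 kN-m/m


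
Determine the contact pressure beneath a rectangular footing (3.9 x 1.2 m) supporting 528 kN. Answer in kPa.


A = 3.9 * 1.2 = 4.68 m^2
q = P / A = 528 / 4.68
= 112.8205 kPa

112.8205 kPa


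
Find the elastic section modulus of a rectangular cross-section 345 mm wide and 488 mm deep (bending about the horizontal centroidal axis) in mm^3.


S = b * h^2 / 6
= 345 * 488^2 / 6
= 345 * 238144 / 6
= 13693280.0 mm^3

13693280.0 mm^3


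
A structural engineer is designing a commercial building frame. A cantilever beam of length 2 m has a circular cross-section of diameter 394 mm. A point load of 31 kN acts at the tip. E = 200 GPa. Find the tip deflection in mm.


I = pi * d^4 / 64 = pi * 394^4 / 64 = 1182918396.8 mm^4
L = 2000.0 mm, P = 31000.0 N, E = 200000.0 MPa
delta = P * L^3 / (3 * E * I)
= 31000.0 * 2000.0^3 / (3 * 200000.0 * 1182918396.8)
= 0.3494 mm

0.3494 mm


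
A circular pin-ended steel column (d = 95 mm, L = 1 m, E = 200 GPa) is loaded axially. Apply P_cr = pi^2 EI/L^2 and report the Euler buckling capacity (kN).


I = pi * d^4 / 64 = 3998198.21 mm^4
L = 1000.0 mm
P_cr = pi^2 * E * I / L^2
= 9.8696 * 200000.0 * 3998198.21 / 1000.0^2
= 7892126.92 N = 7892.1269 kN

7892.1269 kN


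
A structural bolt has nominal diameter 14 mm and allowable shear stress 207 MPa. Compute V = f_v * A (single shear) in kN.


A = pi * d^2 / 4 = pi * 14^2 / 4 = 153.938 mm^2
V = f_v * A / 1000 = 207 * 153.938 / 1000
= 31.8652 kN

31.8652 kN


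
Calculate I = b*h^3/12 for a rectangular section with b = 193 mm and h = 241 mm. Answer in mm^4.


I = b * h^3 / 12
= 193 * 241^3 / 12
= 193 * 13997521 / 12
= 225126796.08 mm^4

225126796.08 mm^4


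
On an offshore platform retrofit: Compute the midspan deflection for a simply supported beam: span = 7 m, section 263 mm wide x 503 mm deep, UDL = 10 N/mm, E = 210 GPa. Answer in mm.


I = 263 * 503^3 / 12 = 2789192300.08 mm^4
L = 7000.0 mm, w = 10 N/mm, E = 210000.0 MPa
delta = 5 * w * L^4 / (384 * E * I)
= 5 * 10 * 7000.0^4 / (384 * 210000.0 * 2789192300.08)
= 0.5337 mm

0.5337 mm


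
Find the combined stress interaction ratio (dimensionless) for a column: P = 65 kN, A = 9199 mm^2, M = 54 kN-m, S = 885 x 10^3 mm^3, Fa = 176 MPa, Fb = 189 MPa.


f_a = P / A = 65000.0 / 9199 = 7.066 MPa
f_b = M / S = 54000000.0 / 885000.0 = 61.0169 MPa
Ratio = f_a / Fa + f_b / Fb
= 7.066 / 176 + 61.0169 / 189
= 0.363 (dimensionless)

0.363 (dimensionless)


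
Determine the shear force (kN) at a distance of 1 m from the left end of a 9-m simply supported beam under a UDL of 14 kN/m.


R_A = w * L / 2 = 14 * 9 / 2 = 63.0 kN
V(x) = R_A - w * x = 63.0 - 14 * 1
= 49.0 kN

49.0 kN


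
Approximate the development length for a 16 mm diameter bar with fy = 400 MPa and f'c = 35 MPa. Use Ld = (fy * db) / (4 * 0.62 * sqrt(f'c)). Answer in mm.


Ld = (fy * db) / (4 * 0.62 * sqrt(f'c))
= (400 * 16) / (4 * 0.62 * sqrt(35))
= 6400 / 14.6719
= 436.21 mm

436.21 mm


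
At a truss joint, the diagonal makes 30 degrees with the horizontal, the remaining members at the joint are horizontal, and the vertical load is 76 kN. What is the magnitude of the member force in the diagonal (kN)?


At the joint, only the diagonal has a vertical component, so vertical equilibrium gives:
F * sin(30) = 76
F = 76 / sin(30)
= 76 / 0.5
= 152.0 kN

152.0 kN


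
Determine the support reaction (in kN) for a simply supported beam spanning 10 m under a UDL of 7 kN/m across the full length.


Total load = w * L = 7 * 10 = 70 kN
By symmetry, each reaction R = total / 2 = 70 / 2 = 35.0 kN

35.0 kN


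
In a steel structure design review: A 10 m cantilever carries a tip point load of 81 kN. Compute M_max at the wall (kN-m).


For a cantilever with a point load at the free end:
M_max = P * L = 81 * 10 = 810 kN-m

810 kN-m


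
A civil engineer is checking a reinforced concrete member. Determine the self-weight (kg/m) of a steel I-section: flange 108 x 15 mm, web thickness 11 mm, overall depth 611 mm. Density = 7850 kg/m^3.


A_flanges = 2 * 108 * 15 = 3240 mm^2
A_web = (611 - 2 * 15) * 11 = 6391 mm^2
A_total = 3240 + 6391 = 9631 mm^2 = 0.009631 m^2
Weight = rho * A = 7850 * 0.009631 = 75.6034 kg/m

75.6034 kg/m


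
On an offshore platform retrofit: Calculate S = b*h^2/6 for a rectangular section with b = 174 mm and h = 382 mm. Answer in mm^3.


S = b * h^2 / 6
= 174 * 382^2 / 6
= 174 * 145924 / 6
= 4231796.0 mm^3

4231796.0 mm^3


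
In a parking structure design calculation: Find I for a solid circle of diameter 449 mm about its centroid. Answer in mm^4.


r = d / 2 = 449 / 2 = 224.5 mm
I = pi * r^4 / 4 = pi * 224.5^4 / 4
= 1995056790.82 mm^4

1995056790.82 mm^4


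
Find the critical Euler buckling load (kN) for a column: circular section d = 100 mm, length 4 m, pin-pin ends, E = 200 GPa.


I = pi * d^4 / 64 = 4908738.52 mm^4
L = 4000.0 mm
P_cr = pi^2 * E * I / L^2
= 9.8696 * 200000.0 * 4908738.52 / 4000.0^2
= 605591.34 N = 605.5913 kN

605.5913 kN


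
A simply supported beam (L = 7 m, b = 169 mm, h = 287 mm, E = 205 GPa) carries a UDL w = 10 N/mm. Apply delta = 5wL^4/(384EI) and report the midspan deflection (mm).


I = 169 * 287^3 / 12 = 332928633.92 mm^4
L = 7000.0 mm, w = 10 N/mm, E = 205000.0 MPa
delta = 5 * w * L^4 / (384 * E * I)
= 5 * 10 * 7000.0^4 / (384 * 205000.0 * 332928633.92)
= 4.5806 mm

4.5806 mm


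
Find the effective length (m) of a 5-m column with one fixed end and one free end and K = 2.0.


L_eff = K * L
= 2.0 * 5
= 10.0 m

10.0 m


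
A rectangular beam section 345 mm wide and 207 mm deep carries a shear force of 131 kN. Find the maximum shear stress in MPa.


A = b * h = 345 * 207 = 71415 mm^2
V = 131 kN = 131000.0 N
tau_max = 1.5 * V / A = 1.5 * 131000.0 / 71415
= 2.7515 MPa

2.7515 MPa


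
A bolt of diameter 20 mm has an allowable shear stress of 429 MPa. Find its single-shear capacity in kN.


A = pi * d^2 / 4 = pi * 20^2 / 4 = 314.1593 mm^2
V = f_v * A / 1000 = 429 * 314.1593 / 1000
= 134.7743 kN

134.7743 kN


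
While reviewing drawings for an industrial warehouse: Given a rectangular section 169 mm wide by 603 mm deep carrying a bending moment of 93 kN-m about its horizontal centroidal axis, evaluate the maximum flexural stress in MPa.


I = b * h^3 / 12 = 169 * 603^3 / 12 = 3087858530.25 mm^4
y = h / 2 = 603 / 2 = 301.5 mm
M = 93 kN-m = 93000000.0 N-mm
sigma = M * y / I = 93000000.0 * 301.5 / 3087858530.25
= 9.08 MPa

9.08 MPa


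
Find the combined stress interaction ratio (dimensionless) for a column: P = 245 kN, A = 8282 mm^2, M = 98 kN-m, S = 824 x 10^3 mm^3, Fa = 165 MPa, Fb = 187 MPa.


f_a = P / A = 245000.0 / 8282 = 29.5822 MPa
f_b = M / S = 98000000.0 / 824000.0 = 118.932 MPa
Ratio = f_a / Fa + f_b / Fb
= 29.5822 / 165 + 118.932 / 187
= 0.8153 (dimensionless)

0.8153 (dimensionless)


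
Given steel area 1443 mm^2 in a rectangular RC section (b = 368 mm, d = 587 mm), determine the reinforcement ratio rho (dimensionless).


rho = As / (b * d)
= 1443 / (368 * 587)
= 1443 / 216016
= 0.00668 (dimensionless)

0.00668 (dimensionless)


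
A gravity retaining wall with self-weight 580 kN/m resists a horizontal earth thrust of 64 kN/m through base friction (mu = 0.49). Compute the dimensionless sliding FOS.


Resisting force = mu * W = 0.49 * 580 = 284.2 kN/m
FOS = Resisting / Driving = 284.2 / 64
= 4.4406 (dimensionless)

4.4406 (dimensionless)
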